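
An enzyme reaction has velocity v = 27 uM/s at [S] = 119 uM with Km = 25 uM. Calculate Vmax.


Vmax = v * (Km + [S]) / [S]
Vmax = 27 * (25 + 119) / 119
Vmax = 32.6723 uM/s

32.6723 uM/s


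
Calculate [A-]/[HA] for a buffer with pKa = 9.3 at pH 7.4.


[A-]/[HA] = 10^(pH - pKa)
= 10^(7.4 - 9.3)
= 0.0126

0.0126


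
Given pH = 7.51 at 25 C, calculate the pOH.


pOH = 14 - pH
pOH = 14 - 7.51
pOH = 6.49

6.49


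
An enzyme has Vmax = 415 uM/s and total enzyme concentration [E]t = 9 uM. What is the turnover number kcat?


kcat = Vmax / [E]t
kcat = 415 / 9
kcat = 46.1111 s^-1

46.1111 s^-1


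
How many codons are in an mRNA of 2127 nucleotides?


codons = nucleotides / 3
codons = 2127 / 3 = 709

709


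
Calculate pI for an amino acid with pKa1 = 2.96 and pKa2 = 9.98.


pI = (pKa1 + pKa2) / 2
pI = (2.96 + 9.98) / 2
pI = 6.47

6.47


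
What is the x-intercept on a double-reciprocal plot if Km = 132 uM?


x-intercept = -1/Km
= -1/132
= -0.0076 1/uM

-0.0076 1/uM


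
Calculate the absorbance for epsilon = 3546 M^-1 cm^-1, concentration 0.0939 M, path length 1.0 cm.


A = epsilon * c * l
A = 3546 * 0.0939 * 1.0
A = 332.9694

332.9694


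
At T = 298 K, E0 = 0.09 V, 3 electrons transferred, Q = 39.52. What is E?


E = E0 - (RT/nF) * ln(Q)
E = 0.09 - (8.314 * 298 / (3 * 96485)) * ln(39.52)
E = 0.0585 V

0.0585 V


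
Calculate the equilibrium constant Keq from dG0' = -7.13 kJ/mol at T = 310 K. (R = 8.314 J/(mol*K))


Keq = exp(-dG0 * 1000 / (R * T))
Keq = exp(-(-7.13) * 1000 / (8.314 * 310))
Keq = 15.9016

15.9016


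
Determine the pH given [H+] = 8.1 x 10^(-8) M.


pH = -log10([H+])
pH = -log10(8.1 x 10^(-8))
pH = 7.0915

7.0915


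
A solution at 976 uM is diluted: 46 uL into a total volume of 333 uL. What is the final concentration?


C2 = C1 * V1 / V2
C2 = 976 * 46 / 333
C2 = 134.8228 uM

134.8228 uM


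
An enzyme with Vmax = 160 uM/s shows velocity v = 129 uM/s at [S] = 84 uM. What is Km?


Km = [S] * (Vmax - v) / v
Km = 84 * (160 - 129) / 129
Km = 20.186 uM

20.186 uM


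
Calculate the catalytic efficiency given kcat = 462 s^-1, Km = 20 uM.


Catalytic efficiency = kcat / Km
= 462 / 20
= 23.1 uM^-1*s^-1

23.1 uM^-1*s^-1


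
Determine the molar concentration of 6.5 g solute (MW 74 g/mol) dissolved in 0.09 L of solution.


C = (mass / MW) / volume
C = (6.5 / 74) / 0.09
C = 0.976 M

0.976 M


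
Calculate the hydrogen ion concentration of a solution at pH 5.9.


[H+] = 10^(-pH)
[H+] = 10^(-5.9)
[H+] = 1.259e-06 M

1.259e-06 M


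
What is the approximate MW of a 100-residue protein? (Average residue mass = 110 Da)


MW = n_residues * 110 Da
MW = 100 * 110
MW = 11000 Da

11000 Da


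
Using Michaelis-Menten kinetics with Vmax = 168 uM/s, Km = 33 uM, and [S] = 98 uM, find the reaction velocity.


v = Vmax * [S] / (Km + [S])
v = 168 * 98 / (33 + 98)
v = 125.6794 uM/s

125.6794 uM/s


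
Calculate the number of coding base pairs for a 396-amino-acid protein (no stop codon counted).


Each amino acid = 1 codon = 3 bp
bp = 396 * 3 = 1188 bp

1188 bp


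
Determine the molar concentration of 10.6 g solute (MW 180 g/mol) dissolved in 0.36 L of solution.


C = (mass / MW) / volume
C = (10.6 / 180) / 0.36
C = 0.1636 M

0.1636 M


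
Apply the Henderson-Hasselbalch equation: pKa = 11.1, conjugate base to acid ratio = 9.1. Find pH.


pH = pKa + log10([A-]/[HA])
pH = 11.1 + log10(9.1)
pH = 12.059

12.059


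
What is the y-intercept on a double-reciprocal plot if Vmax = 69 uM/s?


y-intercept = 1/Vmax
= 1/69
= 0.0145 s/uM

0.0145 s/uM


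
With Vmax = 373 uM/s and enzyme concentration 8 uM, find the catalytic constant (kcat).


kcat = Vmax / [E]t
kcat = 373 / 8
kcat = 46.625 s^-1

46.625 s^-1


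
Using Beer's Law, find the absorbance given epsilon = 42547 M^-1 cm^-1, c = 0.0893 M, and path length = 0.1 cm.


A = epsilon * c * l
A = 42547 * 0.0893 * 0.1
A = 379.9447

379.9447


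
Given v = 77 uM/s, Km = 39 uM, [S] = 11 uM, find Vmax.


Vmax = v * (Km + [S]) / [S]
Vmax = 77 * (39 + 11) / 11
Vmax = 350.0 uM/s

350.0 uM/s


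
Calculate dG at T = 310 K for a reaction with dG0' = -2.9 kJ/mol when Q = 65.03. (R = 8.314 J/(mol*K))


dG = dG0' + RT * ln(Q) / 1000
dG = -2.9 + 8.314 * 310 * ln(65.03) / 1000
dG = 7.86 kJ/mol

7.86 kJ/mol


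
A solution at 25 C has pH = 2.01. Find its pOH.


pOH = 14 - pH
pOH = 14 - 2.01
pOH = 11.99

11.99


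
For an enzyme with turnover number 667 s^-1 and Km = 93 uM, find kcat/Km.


Catalytic efficiency = kcat / Km
= 667 / 93
= 7.172 uM^-1*s^-1

7.172 uM^-1*s^-1


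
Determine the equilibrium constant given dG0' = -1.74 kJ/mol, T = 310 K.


Keq = exp(-dG0 * 1000 / (R * T))
Keq = exp(-(-1.74) * 1000 / (8.314 * 310))
Keq = 1.9643

1.9643


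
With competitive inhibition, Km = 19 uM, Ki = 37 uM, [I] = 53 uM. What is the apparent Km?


Km_app = Km * (1 + [I]/Ki)
Km_app = 19 * (1 + 53/37)
Km_app = 46.2162 uM

46.2162 uM


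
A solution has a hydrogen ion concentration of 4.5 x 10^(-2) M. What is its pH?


pH = -log10([H+])
pH = -log10(4.5 x 10^(-2))
pH = 1.3468

1.3468


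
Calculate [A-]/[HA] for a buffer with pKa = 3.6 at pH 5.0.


[A-]/[HA] = 10^(pH - pKa)
= 10^(5.0 - 3.6)
= 25.1189

25.1189


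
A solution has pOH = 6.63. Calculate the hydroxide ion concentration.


[OH-] = 10^(-pOH)
[OH-] = 10^(-6.63)
[OH-] = 2.344e-07 M

2.344e-07 M


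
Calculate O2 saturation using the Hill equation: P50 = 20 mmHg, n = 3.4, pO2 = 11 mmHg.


Y = pO2^n / (P50^n + pO2^n)
Y = 11^3.4 / (20^3.4 + 11^3.4)
Y = 11.58%

11.58%


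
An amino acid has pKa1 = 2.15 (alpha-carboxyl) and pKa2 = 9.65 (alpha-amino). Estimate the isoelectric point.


pI = (pKa1 + pKa2) / 2
pI = (2.15 + 9.65) / 2
pI = 5.9

5.9


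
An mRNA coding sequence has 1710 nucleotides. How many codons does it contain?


codons = nucleotides / 3
codons = 1710 / 3 = 570

570


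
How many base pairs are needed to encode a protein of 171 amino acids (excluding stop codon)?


Each amino acid = 1 codon = 3 bp
bp = 171 * 3 = 513 bp

513 bp


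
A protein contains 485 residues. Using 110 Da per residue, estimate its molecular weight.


MW = n_residues * 110 Da
MW = 485 * 110
MW = 53350 Da

53350 Da


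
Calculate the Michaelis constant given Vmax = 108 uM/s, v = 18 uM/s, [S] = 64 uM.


Km = [S] * (Vmax - v) / v
Km = 64 * (108 - 18) / 18
Km = 320.0 uM

320.0 uM


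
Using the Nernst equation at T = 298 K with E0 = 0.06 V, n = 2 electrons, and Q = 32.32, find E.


E = E0 - (RT/nF) * ln(Q)
E = 0.06 - (8.314 * 298 / (2 * 96485)) * ln(32.32)
E = 0.0154 V

0.0154 V


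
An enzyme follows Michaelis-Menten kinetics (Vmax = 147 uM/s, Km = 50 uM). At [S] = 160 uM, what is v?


v = Vmax * [S] / (Km + [S])
v = 147 * 160 / (50 + 160)
v = 112.0 uM/s

112.0 uM/s


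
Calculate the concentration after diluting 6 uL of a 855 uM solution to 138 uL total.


C2 = C1 * V1 / V2
C2 = 855 * 6 / 138
C2 = 37.1739 uM

37.1739 uM


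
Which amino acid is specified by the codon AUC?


Standard genetic code lookup.
Codon AUC -> Ile

Ile


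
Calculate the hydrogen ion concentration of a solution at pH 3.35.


[H+] = 10^(-pH)
[H+] = 10^(-3.35)
[H+] = 4.467e-04 M

4.467e-04 M


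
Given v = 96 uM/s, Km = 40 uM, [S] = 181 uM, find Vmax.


Vmax = v * (Km + [S]) / [S]
Vmax = 96 * (40 + 181) / 181
Vmax = 117.2155 uM/s

117.2155 uM/s


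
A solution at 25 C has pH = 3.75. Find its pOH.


pOH = 14 - pH
pOH = 14 - 3.75
pOH = 10.25

10.25


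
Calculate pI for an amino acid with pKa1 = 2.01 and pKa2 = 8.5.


pI = (pKa1 + pKa2) / 2
pI = (2.01 + 8.5) / 2
pI = 5.255

5.255


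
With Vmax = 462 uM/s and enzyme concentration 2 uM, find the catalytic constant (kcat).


kcat = Vmax / [E]t
kcat = 462 / 2
kcat = 231.0 s^-1

231.0 s^-1


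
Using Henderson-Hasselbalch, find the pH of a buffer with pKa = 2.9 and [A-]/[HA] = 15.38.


pH = pKa + log10([A-]/[HA])
pH = 2.9 + log10(15.38)
pH = 4.087

4.087


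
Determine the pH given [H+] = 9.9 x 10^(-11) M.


pH = -log10([H+])
pH = -log10(9.9 x 10^(-11))
pH = 10.0044

10.0044


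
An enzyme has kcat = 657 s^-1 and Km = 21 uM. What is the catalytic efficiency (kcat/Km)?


Catalytic efficiency = kcat / Km
= 657 / 21
= 31.2857 uM^-1*s^-1

31.2857 uM^-1*s^-1


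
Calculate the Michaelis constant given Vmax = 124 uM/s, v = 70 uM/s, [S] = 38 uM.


Km = [S] * (Vmax - v) / v
Km = 38 * (124 - 70) / 70
Km = 29.3143 uM

29.3143 uM


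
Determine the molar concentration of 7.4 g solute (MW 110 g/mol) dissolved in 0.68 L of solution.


C = (mass / MW) / volume
C = (7.4 / 110) / 0.68
C = 0.0989 M

0.0989 M


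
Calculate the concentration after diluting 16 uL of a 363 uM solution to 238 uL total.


C2 = C1 * V1 / V2
C2 = 363 * 16 / 238
C2 = 24.4034 uM

24.4034 uM


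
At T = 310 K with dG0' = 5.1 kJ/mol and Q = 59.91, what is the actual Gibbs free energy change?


dG = dG0' + RT * ln(Q) / 1000
dG = 5.1 + 8.314 * 310 * ln(59.91) / 1000
dG = 15.6486 kJ/mol

15.6486 kJ/mol


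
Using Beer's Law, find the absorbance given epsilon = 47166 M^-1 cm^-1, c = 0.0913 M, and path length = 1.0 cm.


A = epsilon * c * l
A = 47166 * 0.0913 * 1.0
A = 4306.2558

4306.2558


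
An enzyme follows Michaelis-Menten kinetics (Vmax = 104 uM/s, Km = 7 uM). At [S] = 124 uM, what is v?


v = Vmax * [S] / (Km + [S])
v = 104 * 124 / (7 + 124)
v = 98.4427 uM/s

98.4427 uM/s


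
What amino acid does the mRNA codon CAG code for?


Standard genetic code lookup.
Codon CAG -> Gln

Gln


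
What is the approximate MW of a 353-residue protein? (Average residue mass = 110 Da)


MW = n_residues * 110 Da
MW = 353 * 110
MW = 38830 Da

38830 Da


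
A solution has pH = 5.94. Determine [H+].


[H+] = 10^(-pH)
[H+] = 10^(-5.94)
[H+] = 1.148e-06 M

1.148e-06 M


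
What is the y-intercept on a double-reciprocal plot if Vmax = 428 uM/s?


y-intercept = 1/Vmax
= 1/428
= 0.0023 s/uM

0.0023 s/uM


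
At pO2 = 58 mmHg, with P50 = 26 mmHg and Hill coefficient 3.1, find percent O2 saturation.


Y = pO2^n / (P50^n + pO2^n)
Y = 58^3.1 / (26^3.1 + 58^3.1)
Y = 92.32%

92.32%


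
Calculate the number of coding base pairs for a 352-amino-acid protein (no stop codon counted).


Each amino acid = 1 codon = 3 bp
bp = 352 * 3 = 1056 bp

1056 bp


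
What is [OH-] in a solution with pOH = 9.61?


[OH-] = 10^(-pOH)
[OH-] = 10^(-9.61)
[OH-] = 2.455e-10 M

2.455e-10 M


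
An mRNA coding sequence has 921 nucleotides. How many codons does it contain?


codons = nucleotides / 3
codons = 921 / 3 = 307

307


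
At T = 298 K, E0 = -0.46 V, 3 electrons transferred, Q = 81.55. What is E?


E = E0 - (RT/nF) * ln(Q)
E = -0.46 - (8.314 * 298 / (3 * 96485)) * ln(81.55)
E = -0.4977 V

-0.4977 V


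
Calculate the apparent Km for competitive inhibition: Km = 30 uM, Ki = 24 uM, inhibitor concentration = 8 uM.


Km_app = Km * (1 + [I]/Ki)
Km_app = 30 * (1 + 8/24)
Km_app = 40.0 uM

40.0 uM


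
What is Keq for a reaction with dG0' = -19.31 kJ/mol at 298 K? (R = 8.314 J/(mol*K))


Keq = exp(-dG0 * 1000 / (R * T))
Keq = exp(-(-19.31) * 1000 / (8.314 * 298))
Keq = 2425.8101

2425.8101


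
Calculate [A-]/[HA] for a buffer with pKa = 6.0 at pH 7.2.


[A-]/[HA] = 10^(pH - pKa)
= 10^(7.2 - 6.0)
= 15.8489

15.8489


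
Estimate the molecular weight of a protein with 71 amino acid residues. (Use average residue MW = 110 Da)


MW = n_residues * 110 Da
MW = 71 * 110
MW = 7810 Da

7810 Da


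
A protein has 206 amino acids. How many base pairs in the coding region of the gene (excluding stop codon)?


Each amino acid = 1 codon = 3 bp
bp = 206 * 3 = 618 bp

618 bp


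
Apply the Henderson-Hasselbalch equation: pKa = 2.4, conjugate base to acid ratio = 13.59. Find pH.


pH = pKa + log10([A-]/[HA])
pH = 2.4 + log10(13.59)
pH = 3.5332

3.5332


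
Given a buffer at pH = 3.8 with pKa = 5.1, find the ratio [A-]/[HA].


[A-]/[HA] = 10^(pH - pKa)
= 10^(3.8 - 5.1)
= 0.0501

0.0501


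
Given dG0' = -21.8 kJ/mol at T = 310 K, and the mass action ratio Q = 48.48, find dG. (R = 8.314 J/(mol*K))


dG = dG0' + RT * ln(Q) / 1000
dG = -21.8 + 8.314 * 310 * ln(48.48) / 1000
dG = -11.797 kJ/mol

-11.797 kJ/mol


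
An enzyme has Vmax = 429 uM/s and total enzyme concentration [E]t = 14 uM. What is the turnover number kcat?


kcat = Vmax / [E]t
kcat = 429 / 14
kcat = 30.6429 s^-1

30.6429 s^-1


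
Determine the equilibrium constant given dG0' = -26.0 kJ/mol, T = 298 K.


Keq = exp(-dG0 * 1000 / (R * T))
Keq = exp(-(-26.0) * 1000 / (8.314 * 298))
Keq = 36103.4993

36103.4993


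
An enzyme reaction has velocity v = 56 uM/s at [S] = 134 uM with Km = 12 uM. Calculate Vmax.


Vmax = v * (Km + [S]) / [S]
Vmax = 56 * (12 + 134) / 134
Vmax = 61.0149 uM/s

61.0149 uM/s


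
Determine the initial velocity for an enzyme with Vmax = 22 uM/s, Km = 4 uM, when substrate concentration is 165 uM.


v = Vmax * [S] / (Km + [S])
v = 22 * 165 / (4 + 165)
v = 21.4793 uM/s

21.4793 uM/s


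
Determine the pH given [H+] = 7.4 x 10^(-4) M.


pH = -log10([H+])
pH = -log10(7.4 x 10^(-4))
pH = 3.1308

3.1308


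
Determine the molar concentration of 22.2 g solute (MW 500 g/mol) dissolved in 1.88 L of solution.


C = (mass / MW) / volume
C = (22.2 / 500) / 1.88
C = 0.0236 M

0.0236 M


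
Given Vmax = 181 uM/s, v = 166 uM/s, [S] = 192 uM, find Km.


Km = [S] * (Vmax - v) / v
Km = 192 * (181 - 166) / 166
Km = 17.3494 uM

17.3494 uM


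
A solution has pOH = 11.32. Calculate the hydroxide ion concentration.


[OH-] = 10^(-pOH)
[OH-] = 10^(-11.32)
[OH-] = 4.786e-12 M

4.786e-12 M


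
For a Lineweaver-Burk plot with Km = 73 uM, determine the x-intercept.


x-intercept = -1/Km
= -1/73
= -0.0137 1/uM

-0.0137 1/uM


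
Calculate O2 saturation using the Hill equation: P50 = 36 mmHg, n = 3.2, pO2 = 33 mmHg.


Y = pO2^n / (P50^n + pO2^n)
Y = 33^3.2 / (36^3.2 + 33^3.2)
Y = 43.08%

43.08%


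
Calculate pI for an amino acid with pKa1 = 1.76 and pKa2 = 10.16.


pI = (pKa1 + pKa2) / 2
pI = (1.76 + 10.16) / 2
pI = 5.96

5.96


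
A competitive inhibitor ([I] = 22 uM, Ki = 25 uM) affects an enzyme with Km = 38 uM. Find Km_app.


Km_app = Km * (1 + [I]/Ki)
Km_app = 38 * (1 + 22/25)
Km_app = 71.44 uM

71.44 uM


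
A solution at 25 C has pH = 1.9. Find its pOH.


pOH = 14 - pH
pOH = 14 - 1.9
pOH = 12.1

12.1


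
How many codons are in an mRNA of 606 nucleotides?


codons = nucleotides / 3
codons = 606 / 3 = 202

202


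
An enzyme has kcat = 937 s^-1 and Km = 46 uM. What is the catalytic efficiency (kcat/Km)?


Catalytic efficiency = kcat / Km
= 937 / 46
= 20.3696 uM^-1*s^-1

20.3696 uM^-1*s^-1


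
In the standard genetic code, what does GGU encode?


Standard genetic code lookup.
Codon GGU -> Gly

Gly


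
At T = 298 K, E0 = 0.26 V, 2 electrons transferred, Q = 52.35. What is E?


E = E0 - (RT/nF) * ln(Q)
E = 0.26 - (8.314 * 298 / (2 * 96485)) * ln(52.35)
E = 0.2092 V

0.2092 V


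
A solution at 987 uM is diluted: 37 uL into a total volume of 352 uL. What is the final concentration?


C2 = C1 * V1 / V2
C2 = 987 * 37 / 352
C2 = 103.7472 uM

103.7472 uM


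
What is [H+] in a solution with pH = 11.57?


[H+] = 10^(-pH)
[H+] = 10^(-11.57)
[H+] = 2.692e-12 M

2.692e-12 M


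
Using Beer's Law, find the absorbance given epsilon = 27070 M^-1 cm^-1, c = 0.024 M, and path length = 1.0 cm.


A = epsilon * c * l
A = 27070 * 0.024 * 1.0
A = 649.68

649.68


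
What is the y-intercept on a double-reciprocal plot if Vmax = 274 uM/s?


y-intercept = 1/Vmax
= 1/274
= 0.0036 s/uM

0.0036 s/uM


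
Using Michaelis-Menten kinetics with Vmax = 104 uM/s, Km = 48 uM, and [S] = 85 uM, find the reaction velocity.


v = Vmax * [S] / (Km + [S])
v = 104 * 85 / (48 + 85)
v = 66.4662 uM/s

66.4662 uM/s


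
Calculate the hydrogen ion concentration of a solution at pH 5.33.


[H+] = 10^(-pH)
[H+] = 10^(-5.33)
[H+] = 4.677e-06 M

4.677e-06 M


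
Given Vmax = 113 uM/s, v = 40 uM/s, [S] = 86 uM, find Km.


Km = [S] * (Vmax - v) / v
Km = 86 * (113 - 40) / 40
Km = 156.95 uM

156.95 uM


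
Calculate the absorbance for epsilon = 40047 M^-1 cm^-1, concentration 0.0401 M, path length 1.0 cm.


A = epsilon * c * l
A = 40047 * 0.0401 * 1.0
A = 1605.8847

1605.8847


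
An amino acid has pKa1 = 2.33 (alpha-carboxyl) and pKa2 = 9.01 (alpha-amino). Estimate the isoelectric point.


pI = (pKa1 + pKa2) / 2
pI = (2.33 + 9.01) / 2
pI = 5.67

5.67


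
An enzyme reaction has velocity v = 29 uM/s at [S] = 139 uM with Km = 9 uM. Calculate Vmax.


Vmax = v * (Km + [S]) / [S]
Vmax = 29 * (9 + 139) / 139
Vmax = 30.8777 uM/s

30.8777 uM/s


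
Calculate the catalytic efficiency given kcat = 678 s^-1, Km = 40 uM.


Catalytic efficiency = kcat / Km
= 678 / 40
= 16.95 uM^-1*s^-1

16.95 uM^-1*s^-1


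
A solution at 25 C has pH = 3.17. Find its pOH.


pOH = 14 - pH
pOH = 14 - 3.17
pOH = 10.83

10.83


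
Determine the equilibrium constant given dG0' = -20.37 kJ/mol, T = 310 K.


Keq = exp(-dG0 * 1000 / (R * T))
Keq = exp(-(-20.37) * 1000 / (8.314 * 310))
Keq = 2706.7323

2706.7323


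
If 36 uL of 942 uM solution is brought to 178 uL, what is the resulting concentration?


C2 = C1 * V1 / V2
C2 = 942 * 36 / 178
C2 = 190.5169 uM

190.5169 uM


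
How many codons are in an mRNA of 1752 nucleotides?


codons = nucleotides / 3
codons = 1752 / 3 = 584

584


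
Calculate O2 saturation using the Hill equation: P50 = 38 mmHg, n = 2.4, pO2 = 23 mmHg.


Y = pO2^n / (P50^n + pO2^n)
Y = 23^2.4 / (38^2.4 + 23^2.4)
Y = 23.06%

23.06%


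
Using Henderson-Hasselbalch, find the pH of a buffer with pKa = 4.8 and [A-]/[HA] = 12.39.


pH = pKa + log10([A-]/[HA])
pH = 4.8 + log10(12.39)
pH = 5.8931

5.8931


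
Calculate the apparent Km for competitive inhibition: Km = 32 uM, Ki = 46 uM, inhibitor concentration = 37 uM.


Km_app = Km * (1 + [I]/Ki)
Km_app = 32 * (1 + 37/46)
Km_app = 57.7391 uM

57.7391 uM


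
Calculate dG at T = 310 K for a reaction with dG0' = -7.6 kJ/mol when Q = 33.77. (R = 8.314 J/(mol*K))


dG = dG0' + RT * ln(Q) / 1000
dG = -7.6 + 8.314 * 310 * ln(33.77) / 1000
dG = 1.4711 kJ/mol

1.4711 kJ/mol


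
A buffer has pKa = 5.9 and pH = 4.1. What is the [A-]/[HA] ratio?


[A-]/[HA] = 10^(pH - pKa)
= 10^(4.1 - 5.9)
= 0.0158

0.0158


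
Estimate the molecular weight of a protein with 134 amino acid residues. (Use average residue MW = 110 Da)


MW = n_residues * 110 Da
MW = 134 * 110
MW = 14740 Da

14740 Da


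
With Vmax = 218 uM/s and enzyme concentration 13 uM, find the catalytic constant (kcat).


kcat = Vmax / [E]t
kcat = 218 / 13
kcat = 16.7692 s^-1

16.7692 s^-1


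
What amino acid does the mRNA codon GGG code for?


Standard genetic code lookup.
Codon GGG -> Gly

Gly


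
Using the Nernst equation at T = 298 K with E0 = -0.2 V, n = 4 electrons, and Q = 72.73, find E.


E = E0 - (RT/nF) * ln(Q)
E = -0.2 - (8.314 * 298 / (4 * 96485)) * ln(72.73)
E = -0.2275 V

-0.2275 V


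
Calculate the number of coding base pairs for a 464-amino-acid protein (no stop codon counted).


Each amino acid = 1 codon = 3 bp
bp = 464 * 3 = 1392 bp

1392 bp


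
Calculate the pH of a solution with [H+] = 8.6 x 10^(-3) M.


pH = -log10([H+])
pH = -log10(8.6 x 10^(-3))
pH = 2.0655

2.0655


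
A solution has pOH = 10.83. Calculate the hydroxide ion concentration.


[OH-] = 10^(-pOH)
[OH-] = 10^(-10.83)
[OH-] = 1.479e-11 M

1.479e-11 M


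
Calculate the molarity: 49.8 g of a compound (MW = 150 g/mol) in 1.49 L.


C = (mass / MW) / volume
C = (49.8 / 150) / 1.49
C = 0.2228 M

0.2228 M


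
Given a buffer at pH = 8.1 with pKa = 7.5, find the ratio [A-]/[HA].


[A-]/[HA] = 10^(pH - pKa)
= 10^(8.1 - 7.5)
= 3.9811

3.9811


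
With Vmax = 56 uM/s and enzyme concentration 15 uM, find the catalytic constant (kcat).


kcat = Vmax / [E]t
kcat = 56 / 15
kcat = 3.7333 s^-1

3.7333 s^-1


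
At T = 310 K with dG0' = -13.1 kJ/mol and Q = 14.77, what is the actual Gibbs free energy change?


dG = dG0' + RT * ln(Q) / 1000
dG = -13.1 + 8.314 * 310 * ln(14.77) / 1000
dG = -6.1603 kJ/mol

-6.1603 kJ/mol


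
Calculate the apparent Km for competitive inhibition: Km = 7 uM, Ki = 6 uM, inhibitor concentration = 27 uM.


Km_app = Km * (1 + [I]/Ki)
Km_app = 7 * (1 + 27/6)
Km_app = 38.5 uM

38.5 uM


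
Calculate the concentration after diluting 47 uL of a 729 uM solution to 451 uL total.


C2 = C1 * V1 / V2
C2 = 729 * 47 / 451
C2 = 75.9712 uM

75.9712 uM


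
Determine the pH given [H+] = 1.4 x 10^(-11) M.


pH = -log10([H+])
pH = -log10(1.4 x 10^(-11))
pH = 10.8539

10.8539


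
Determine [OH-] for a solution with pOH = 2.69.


[OH-] = 10^(-pOH)
[OH-] = 10^(-2.69)
[OH-] = 0.002 M

0.002 M


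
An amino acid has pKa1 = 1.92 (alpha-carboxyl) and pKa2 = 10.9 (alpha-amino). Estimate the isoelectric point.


pI = (pKa1 + pKa2) / 2
pI = (1.92 + 10.9) / 2
pI = 6.41

6.41


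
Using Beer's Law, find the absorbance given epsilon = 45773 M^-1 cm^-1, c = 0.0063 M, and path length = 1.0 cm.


A = epsilon * c * l
A = 45773 * 0.0063 * 1.0
A = 288.3699

288.3699


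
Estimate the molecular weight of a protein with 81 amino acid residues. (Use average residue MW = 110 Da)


MW = n_residues * 110 Da
MW = 81 * 110
MW = 8910 Da

8910 Da


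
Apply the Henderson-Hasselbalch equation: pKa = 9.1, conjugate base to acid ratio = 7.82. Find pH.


pH = pKa + log10([A-]/[HA])
pH = 9.1 + log10(7.82)
pH = 9.9932

9.9932


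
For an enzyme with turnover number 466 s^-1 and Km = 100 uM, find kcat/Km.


Catalytic efficiency = kcat / Km
= 466 / 100
= 4.66 uM^-1*s^-1

4.66 uM^-1*s^-1


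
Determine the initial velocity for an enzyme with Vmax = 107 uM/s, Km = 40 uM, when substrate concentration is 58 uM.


v = Vmax * [S] / (Km + [S])
v = 107 * 58 / (40 + 58)
v = 63.3265 uM/s

63.3265 uM/s


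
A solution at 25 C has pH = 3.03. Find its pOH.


pOH = 14 - pH
pOH = 14 - 3.03
pOH = 10.97

10.97


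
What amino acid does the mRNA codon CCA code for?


Standard genetic code lookup.
Codon CCA -> Pro

Pro


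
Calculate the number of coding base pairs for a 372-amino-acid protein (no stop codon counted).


Each amino acid = 1 codon = 3 bp
bp = 372 * 3 = 1116 bp

1116 bp


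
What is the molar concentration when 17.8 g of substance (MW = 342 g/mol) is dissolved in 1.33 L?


C = (mass / MW) / volume
C = (17.8 / 342) / 1.33
C = 0.0391 M

0.0391 M


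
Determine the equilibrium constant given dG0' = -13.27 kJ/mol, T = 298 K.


Keq = exp(-dG0 * 1000 / (R * T))
Keq = exp(-(-13.27) * 1000 / (8.314 * 298))
Keq = 211.8864

211.8864


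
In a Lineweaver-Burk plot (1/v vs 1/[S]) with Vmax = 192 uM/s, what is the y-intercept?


y-intercept = 1/Vmax
= 1/192
= 0.0052 s/uM

0.0052 s/uM


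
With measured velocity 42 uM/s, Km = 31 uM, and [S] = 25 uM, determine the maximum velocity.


Vmax = v * (Km + [S]) / [S]
Vmax = 42 * (31 + 25) / 25
Vmax = 94.08 uM/s

94.08 uM/s


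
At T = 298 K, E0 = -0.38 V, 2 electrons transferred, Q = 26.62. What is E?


E = E0 - (RT/nF) * ln(Q)
E = -0.38 - (8.314 * 298 / (2 * 96485)) * ln(26.62)
E = -0.4221 V

-0.4221 V


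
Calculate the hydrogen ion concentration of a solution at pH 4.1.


[H+] = 10^(-pH)
[H+] = 10^(-4.1)
[H+] = 7.943e-05 M

7.943e-05 M


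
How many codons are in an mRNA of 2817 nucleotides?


codons = nucleotides / 3
codons = 2817 / 3 = 939

939


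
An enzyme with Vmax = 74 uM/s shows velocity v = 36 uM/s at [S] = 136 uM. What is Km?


Km = [S] * (Vmax - v) / v
Km = 136 * (74 - 36) / 36
Km = 143.5556 uM

143.5556 uM


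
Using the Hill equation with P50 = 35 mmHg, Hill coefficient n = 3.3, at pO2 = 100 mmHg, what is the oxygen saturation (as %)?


Y = pO2^n / (P50^n + pO2^n)
Y = 100^3.3 / (35^3.3 + 100^3.3)
Y = 96.97%

96.97%


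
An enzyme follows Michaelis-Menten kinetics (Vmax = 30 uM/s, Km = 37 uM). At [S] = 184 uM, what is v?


v = Vmax * [S] / (Km + [S])
v = 30 * 184 / (37 + 184)
v = 24.9774 uM/s

24.9774 uM/s


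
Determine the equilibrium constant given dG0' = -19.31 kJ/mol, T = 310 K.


Keq = exp(-dG0 * 1000 / (R * T))
Keq = exp(-(-19.31) * 1000 / (8.314 * 310))
Keq = 1794.0316

1794.0316


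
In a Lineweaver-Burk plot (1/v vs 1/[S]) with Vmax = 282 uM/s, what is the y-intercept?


y-intercept = 1/Vmax
= 1/282
= 0.0035 s/uM

0.0035 s/uM


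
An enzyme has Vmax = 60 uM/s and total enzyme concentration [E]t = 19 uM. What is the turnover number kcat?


kcat = Vmax / [E]t
kcat = 60 / 19
kcat = 3.1579 s^-1

3.1579 s^-1


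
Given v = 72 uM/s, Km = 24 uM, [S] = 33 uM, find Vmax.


Vmax = v * (Km + [S]) / [S]
Vmax = 72 * (24 + 33) / 33
Vmax = 124.3636 uM/s

124.3636 uM/s


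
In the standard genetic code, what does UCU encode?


Standard genetic code lookup.
Codon UCU -> Ser

Ser


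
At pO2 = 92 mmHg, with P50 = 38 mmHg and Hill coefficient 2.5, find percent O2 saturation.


Y = pO2^n / (P50^n + pO2^n)
Y = 92^2.5 / (38^2.5 + 92^2.5)
Y = 90.12%

90.12%


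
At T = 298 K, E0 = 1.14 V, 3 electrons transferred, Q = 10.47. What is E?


E = E0 - (RT/nF) * ln(Q)
E = 1.14 - (8.314 * 298 / (3 * 96485)) * ln(10.47)
E = 1.1199 V

1.1199 V


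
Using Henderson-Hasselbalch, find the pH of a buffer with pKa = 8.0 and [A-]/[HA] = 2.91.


pH = pKa + log10([A-]/[HA])
pH = 8.0 + log10(2.91)
pH = 8.4639

8.4639


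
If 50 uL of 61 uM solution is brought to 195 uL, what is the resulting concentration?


C2 = C1 * V1 / V2
C2 = 61 * 50 / 195
C2 = 15.641 uM

15.641 uM


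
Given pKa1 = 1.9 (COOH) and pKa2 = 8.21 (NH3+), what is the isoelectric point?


pI = (pKa1 + pKa2) / 2
pI = (1.9 + 8.21) / 2
pI = 5.055

5.055


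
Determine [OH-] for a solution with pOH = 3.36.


[OH-] = 10^(-pOH)
[OH-] = 10^(-3.36)
[OH-] = 4.365e-04 M

4.365e-04 M


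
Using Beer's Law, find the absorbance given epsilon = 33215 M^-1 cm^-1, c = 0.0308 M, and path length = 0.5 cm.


A = epsilon * c * l
A = 33215 * 0.0308 * 0.5
A = 511.511

511.511


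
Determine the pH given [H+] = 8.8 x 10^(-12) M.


pH = -log10([H+])
pH = -log10(8.8 x 10^(-12))
pH = 11.0555

11.0555


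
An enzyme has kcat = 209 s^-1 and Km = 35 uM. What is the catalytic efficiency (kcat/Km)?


Catalytic efficiency = kcat / Km
= 209 / 35
= 5.9714 uM^-1*s^-1

5.9714 uM^-1*s^-1


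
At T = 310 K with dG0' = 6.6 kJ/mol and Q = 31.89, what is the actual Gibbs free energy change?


dG = dG0' + RT * ln(Q) / 1000
dG = 6.6 + 8.314 * 310 * ln(31.89) / 1000
dG = 15.5235 kJ/mol

15.5235 kJ/mol


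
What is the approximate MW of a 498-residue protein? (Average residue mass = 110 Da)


MW = n_residues * 110 Da
MW = 498 * 110
MW = 54780 Da

54780 Da


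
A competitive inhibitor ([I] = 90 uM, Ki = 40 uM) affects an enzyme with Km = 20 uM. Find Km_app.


Km_app = Km * (1 + [I]/Ki)
Km_app = 20 * (1 + 90/40)
Km_app = 65.0 uM

65.0 uM


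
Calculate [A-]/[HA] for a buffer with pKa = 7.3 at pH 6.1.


[A-]/[HA] = 10^(pH - pKa)
= 10^(6.1 - 7.3)
= 0.0631

0.0631


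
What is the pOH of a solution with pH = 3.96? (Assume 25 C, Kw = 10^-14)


pOH = 14 - pH
pOH = 14 - 3.96
pOH = 10.04

10.04


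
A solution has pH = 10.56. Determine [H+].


[H+] = 10^(-pH)
[H+] = 10^(-10.56)
[H+] = 2.754e-11 M

2.754e-11 M


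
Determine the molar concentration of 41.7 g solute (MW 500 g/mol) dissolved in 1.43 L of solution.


C = (mass / MW) / volume
C = (41.7 / 500) / 1.43
C = 0.0583 M

0.0583 M


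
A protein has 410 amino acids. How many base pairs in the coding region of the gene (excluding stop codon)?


Each amino acid = 1 codon = 3 bp
bp = 410 * 3 = 1230 bp

1230 bp


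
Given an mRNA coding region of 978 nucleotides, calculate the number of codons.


codons = nucleotides / 3
codons = 978 / 3 = 326

326


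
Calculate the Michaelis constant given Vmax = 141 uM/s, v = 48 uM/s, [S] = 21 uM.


Km = [S] * (Vmax - v) / v
Km = 21 * (141 - 48) / 48
Km = 40.6875 uM

40.6875 uM


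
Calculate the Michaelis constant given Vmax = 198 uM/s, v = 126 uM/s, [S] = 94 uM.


Km = [S] * (Vmax - v) / v
Km = 94 * (198 - 126) / 126
Km = 53.7143 uM

53.7143 uM


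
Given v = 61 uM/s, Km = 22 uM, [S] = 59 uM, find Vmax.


Vmax = v * (Km + [S]) / [S]
Vmax = 61 * (22 + 59) / 59
Vmax = 83.7458 uM/s

83.7458 uM/s


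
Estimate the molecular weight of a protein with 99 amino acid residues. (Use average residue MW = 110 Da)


MW = n_residues * 110 Da
MW = 99 * 110
MW = 10890 Da

10890 Da


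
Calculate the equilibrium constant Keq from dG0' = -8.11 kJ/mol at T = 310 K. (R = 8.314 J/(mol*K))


Keq = exp(-dG0 * 1000 / (R * T))
Keq = exp(-(-8.11) * 1000 / (8.314 * 310))
Keq = 23.2581

23.2581


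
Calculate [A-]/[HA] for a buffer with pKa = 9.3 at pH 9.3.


[A-]/[HA] = 10^(pH - pKa)
= 10^(9.3 - 9.3)
= 1.0

1.0


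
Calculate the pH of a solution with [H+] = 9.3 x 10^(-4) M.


pH = -log10([H+])
pH = -log10(9.3 x 10^(-4))
pH = 3.0315

3.0315


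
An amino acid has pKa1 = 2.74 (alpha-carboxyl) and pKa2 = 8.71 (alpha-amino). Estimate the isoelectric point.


pI = (pKa1 + pKa2) / 2
pI = (2.74 + 8.71) / 2
pI = 5.725

5.725


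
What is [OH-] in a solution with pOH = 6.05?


[OH-] = 10^(-pOH)
[OH-] = 10^(-6.05)
[OH-] = 8.913e-07 M

8.913e-07 M


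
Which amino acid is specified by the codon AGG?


Standard genetic code lookup.
Codon AGG -> Arg

Arg


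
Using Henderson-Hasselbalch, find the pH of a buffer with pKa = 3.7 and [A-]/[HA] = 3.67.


pH = pKa + log10([A-]/[HA])
pH = 3.7 + log10(3.67)
pH = 4.2647

4.2647


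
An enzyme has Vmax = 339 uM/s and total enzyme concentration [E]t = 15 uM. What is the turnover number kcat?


kcat = Vmax / [E]t
kcat = 339 / 15
kcat = 22.6 s^-1

22.6 s^-1


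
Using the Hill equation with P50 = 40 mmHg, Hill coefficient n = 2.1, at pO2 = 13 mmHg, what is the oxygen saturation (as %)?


Y = pO2^n / (P50^n + pO2^n)
Y = 13^2.1 / (40^2.1 + 13^2.1)
Y = 8.63%

8.63%


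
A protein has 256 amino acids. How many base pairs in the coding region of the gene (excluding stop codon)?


Each amino acid = 1 codon = 3 bp
bp = 256 * 3 = 768 bp

768 bp


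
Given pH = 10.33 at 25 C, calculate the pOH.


pOH = 14 - pH
pOH = 14 - 10.33
pOH = 3.67

3.67


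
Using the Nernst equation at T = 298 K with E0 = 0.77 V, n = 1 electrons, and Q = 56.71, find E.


E = E0 - (RT/nF) * ln(Q)
E = 0.77 - (8.314 * 298 / (1 * 96485)) * ln(56.71)
E = 0.6663 V

0.6663 V


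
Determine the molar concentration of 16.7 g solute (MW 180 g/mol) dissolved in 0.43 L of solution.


C = (mass / MW) / volume
C = (16.7 / 180) / 0.43
C = 0.2158 M

0.2158 M


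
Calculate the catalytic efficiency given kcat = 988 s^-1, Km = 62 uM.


Catalytic efficiency = kcat / Km
= 988 / 62
= 15.9355 uM^-1*s^-1

15.9355 uM^-1*s^-1


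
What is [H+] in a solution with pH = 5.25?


[H+] = 10^(-pH)
[H+] = 10^(-5.25)
[H+] = 5.623e-06 M

5.623e-06 M


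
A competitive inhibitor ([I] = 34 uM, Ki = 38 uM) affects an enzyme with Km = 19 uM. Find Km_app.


Km_app = Km * (1 + [I]/Ki)
Km_app = 19 * (1 + 34/38)
Km_app = 36.0 uM

36.0 uM


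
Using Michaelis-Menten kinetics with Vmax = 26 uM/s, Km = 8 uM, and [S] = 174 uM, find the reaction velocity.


v = Vmax * [S] / (Km + [S])
v = 26 * 174 / (8 + 174)
v = 24.8571 uM/s

24.8571 uM/s


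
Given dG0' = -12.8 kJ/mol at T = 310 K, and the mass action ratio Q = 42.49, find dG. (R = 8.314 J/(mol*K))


dG = dG0' + RT * ln(Q) / 1000
dG = -12.8 + 8.314 * 310 * ln(42.49) / 1000
dG = -3.1369 kJ/mol

-3.1369 kJ/mol


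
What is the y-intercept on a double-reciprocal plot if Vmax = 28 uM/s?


y-intercept = 1/Vmax
= 1/28
= 0.0357 s/uM

0.0357 s/uM


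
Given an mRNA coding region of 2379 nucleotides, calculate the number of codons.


codons = nucleotides / 3
codons = 2379 / 3 = 793

793


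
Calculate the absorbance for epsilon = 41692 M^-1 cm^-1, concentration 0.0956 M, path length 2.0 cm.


A = epsilon * c * l
A = 41692 * 0.0956 * 2.0
A = 7971.5104

7971.5104


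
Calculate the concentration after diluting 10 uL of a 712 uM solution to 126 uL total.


C2 = C1 * V1 / V2
C2 = 712 * 10 / 126
C2 = 56.5079 uM

56.5079 uM


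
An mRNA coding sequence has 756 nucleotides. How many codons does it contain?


codons = nucleotides / 3
codons = 756 / 3 = 252

252


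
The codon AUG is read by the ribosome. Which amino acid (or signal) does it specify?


Standard genetic code lookup.
Codon AUG -> Met (start)

Met (start)


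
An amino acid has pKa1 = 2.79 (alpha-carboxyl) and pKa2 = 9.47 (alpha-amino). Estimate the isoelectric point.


pI = (pKa1 + pKa2) / 2
pI = (2.79 + 9.47) / 2
pI = 6.13

6.13


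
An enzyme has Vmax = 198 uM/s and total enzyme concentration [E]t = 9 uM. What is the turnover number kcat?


kcat = Vmax / [E]t
kcat = 198 / 9
kcat = 22.0 s^-1

22.0 s^-1


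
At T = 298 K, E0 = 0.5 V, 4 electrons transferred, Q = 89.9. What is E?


E = E0 - (RT/nF) * ln(Q)
E = 0.5 - (8.314 * 298 / (4 * 96485)) * ln(89.9)
E = 0.4711 V

0.4711 V


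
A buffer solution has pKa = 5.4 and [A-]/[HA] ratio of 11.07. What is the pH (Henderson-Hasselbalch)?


pH = pKa + log10([A-]/[HA])
pH = 5.4 + log10(11.07)
pH = 6.4441

6.4441


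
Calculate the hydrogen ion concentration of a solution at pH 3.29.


[H+] = 10^(-pH)
[H+] = 10^(-3.29)
[H+] = 5.129e-04 M

5.129e-04 M


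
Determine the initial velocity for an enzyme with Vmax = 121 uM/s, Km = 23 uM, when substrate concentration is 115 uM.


v = Vmax * [S] / (Km + [S])
v = 121 * 115 / (23 + 115)
v = 100.8333 uM/s

100.8333 uM/s


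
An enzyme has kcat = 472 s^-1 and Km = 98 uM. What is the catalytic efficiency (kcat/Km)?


Catalytic efficiency = kcat / Km
= 472 / 98
= 4.8163 uM^-1*s^-1

4.8163 uM^-1*s^-1


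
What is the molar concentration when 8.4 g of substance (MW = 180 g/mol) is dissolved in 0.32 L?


C = (mass / MW) / volume
C = (8.4 / 180) / 0.32
C = 0.1458 M

0.1458 M


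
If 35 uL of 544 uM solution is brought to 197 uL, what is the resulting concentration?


C2 = C1 * V1 / V2
C2 = 544 * 35 / 197
C2 = 96.6497 uM

96.6497 uM


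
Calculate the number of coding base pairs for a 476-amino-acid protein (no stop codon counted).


Each amino acid = 1 codon = 3 bp
bp = 476 * 3 = 1428 bp

1428 bp


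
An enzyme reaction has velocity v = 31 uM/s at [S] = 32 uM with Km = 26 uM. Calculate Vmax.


Vmax = v * (Km + [S]) / [S]
Vmax = 31 * (26 + 32) / 32
Vmax = 56.1875 uM/s

56.1875 uM/s


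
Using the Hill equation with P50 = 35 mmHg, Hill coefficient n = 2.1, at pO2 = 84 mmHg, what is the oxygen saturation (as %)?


Y = pO2^n / (P50^n + pO2^n)
Y = 84^2.1 / (35^2.1 + 84^2.1)
Y = 86.28%

86.28%


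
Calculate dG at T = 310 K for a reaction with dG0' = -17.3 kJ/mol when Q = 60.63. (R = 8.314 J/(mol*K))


dG = dG0' + RT * ln(Q) / 1000
dG = -17.3 + 8.314 * 310 * ln(60.63) / 1000
dG = -6.7206 kJ/mol

-6.7206 kJ/mol


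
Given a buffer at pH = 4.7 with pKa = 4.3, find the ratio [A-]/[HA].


[A-]/[HA] = 10^(pH - pKa)
= 10^(4.7 - 4.3)
= 2.5119

2.5119


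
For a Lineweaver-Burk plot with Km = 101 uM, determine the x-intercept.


x-intercept = -1/Km
= -1/101
= -0.0099 1/uM

-0.0099 1/uM


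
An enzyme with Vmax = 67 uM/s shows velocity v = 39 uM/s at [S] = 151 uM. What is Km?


Km = [S] * (Vmax - v) / v
Km = 151 * (67 - 39) / 39
Km = 108.4103 uM

108.4103 uM


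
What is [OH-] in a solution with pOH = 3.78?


[OH-] = 10^(-pOH)
[OH-] = 10^(-3.78)
[OH-] = 1.660e-04 M

1.660e-04 M


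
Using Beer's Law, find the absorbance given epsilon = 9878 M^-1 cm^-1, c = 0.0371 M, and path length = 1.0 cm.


A = epsilon * c * l
A = 9878 * 0.0371 * 1.0
A = 366.4738

366.4738


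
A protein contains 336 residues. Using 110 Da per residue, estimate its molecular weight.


MW = n_residues * 110 Da
MW = 336 * 110
MW = 36960 Da

36960 Da


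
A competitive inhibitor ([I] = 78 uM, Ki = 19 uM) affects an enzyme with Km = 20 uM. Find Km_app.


Km_app = Km * (1 + [I]/Ki)
Km_app = 20 * (1 + 78/19)
Km_app = 102.1053 uM

102.1053 uM


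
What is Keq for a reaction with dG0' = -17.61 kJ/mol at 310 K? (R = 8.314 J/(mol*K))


Keq = exp(-dG0 * 1000 / (R * T))
Keq = exp(-(-17.61) * 1000 / (8.314 * 310))
Keq = 927.6235

927.6235


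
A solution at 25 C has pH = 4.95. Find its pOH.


pOH = 14 - pH
pOH = 14 - 4.95
pOH = 9.05

9.05


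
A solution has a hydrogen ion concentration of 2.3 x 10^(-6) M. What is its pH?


pH = -log10([H+])
pH = -log10(2.3 x 10^(-6))
pH = 5.6383

5.6383


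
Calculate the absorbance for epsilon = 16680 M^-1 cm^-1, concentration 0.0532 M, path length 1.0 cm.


A = epsilon * c * l
A = 16680 * 0.0532 * 1.0
A = 887.376

887.376


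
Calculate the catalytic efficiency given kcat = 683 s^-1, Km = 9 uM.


Catalytic efficiency = kcat / Km
= 683 / 9
= 75.8889 uM^-1*s^-1

75.8889 uM^-1*s^-1


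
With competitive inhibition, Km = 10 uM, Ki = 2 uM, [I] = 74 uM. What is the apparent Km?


Km_app = Km * (1 + [I]/Ki)
Km_app = 10 * (1 + 74/2)
Km_app = 380.0 uM

380.0 uM


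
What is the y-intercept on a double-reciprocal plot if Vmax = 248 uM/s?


y-intercept = 1/Vmax
= 1/248
= 0.004 s/uM

0.004 s/uM


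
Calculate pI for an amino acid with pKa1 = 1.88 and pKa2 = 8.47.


pI = (pKa1 + pKa2) / 2
pI = (1.88 + 8.47) / 2
pI = 5.175

5.175


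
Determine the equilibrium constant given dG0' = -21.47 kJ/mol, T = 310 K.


Keq = exp(-dG0 * 1000 / (R * T))
Keq = exp(-(-21.47) * 1000 / (8.314 * 310))
Keq = 4147.6369

4147.6369


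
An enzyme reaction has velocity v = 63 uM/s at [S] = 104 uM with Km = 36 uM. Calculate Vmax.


Vmax = v * (Km + [S]) / [S]
Vmax = 63 * (36 + 104) / 104
Vmax = 84.8077 uM/s

84.8077 uM/s


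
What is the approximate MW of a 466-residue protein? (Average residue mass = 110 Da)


MW = n_residues * 110 Da
MW = 466 * 110
MW = 51260 Da

51260 Da


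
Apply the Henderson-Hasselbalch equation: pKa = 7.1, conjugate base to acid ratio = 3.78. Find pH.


pH = pKa + log10([A-]/[HA])
pH = 7.1 + log10(3.78)
pH = 7.6775

7.6775


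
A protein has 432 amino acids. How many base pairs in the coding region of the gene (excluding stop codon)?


Each amino acid = 1 codon = 3 bp
bp = 432 * 3 = 1296 bp

1296 bp


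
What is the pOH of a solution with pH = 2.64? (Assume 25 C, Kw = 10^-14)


pOH = 14 - pH
pOH = 14 - 2.64
pOH = 11.36

11.36


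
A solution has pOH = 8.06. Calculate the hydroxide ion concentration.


[OH-] = 10^(-pOH)
[OH-] = 10^(-8.06)
[OH-] = 8.710e-09 M

8.710e-09 M


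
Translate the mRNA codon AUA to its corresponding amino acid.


Standard genetic code lookup.
Codon AUA -> Ile

Ile


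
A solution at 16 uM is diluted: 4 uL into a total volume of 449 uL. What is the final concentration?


C2 = C1 * V1 / V2
C2 = 16 * 4 / 449
C2 = 0.1425 uM

0.1425 uM


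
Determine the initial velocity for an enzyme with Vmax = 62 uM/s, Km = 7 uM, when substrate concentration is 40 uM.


v = Vmax * [S] / (Km + [S])
v = 62 * 40 / (7 + 40)
v = 52.766 uM/s

52.766 uM/s


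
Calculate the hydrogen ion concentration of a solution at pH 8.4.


[H+] = 10^(-pH)
[H+] = 10^(-8.4)
[H+] = 3.981e-09 M

3.981e-09 M
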